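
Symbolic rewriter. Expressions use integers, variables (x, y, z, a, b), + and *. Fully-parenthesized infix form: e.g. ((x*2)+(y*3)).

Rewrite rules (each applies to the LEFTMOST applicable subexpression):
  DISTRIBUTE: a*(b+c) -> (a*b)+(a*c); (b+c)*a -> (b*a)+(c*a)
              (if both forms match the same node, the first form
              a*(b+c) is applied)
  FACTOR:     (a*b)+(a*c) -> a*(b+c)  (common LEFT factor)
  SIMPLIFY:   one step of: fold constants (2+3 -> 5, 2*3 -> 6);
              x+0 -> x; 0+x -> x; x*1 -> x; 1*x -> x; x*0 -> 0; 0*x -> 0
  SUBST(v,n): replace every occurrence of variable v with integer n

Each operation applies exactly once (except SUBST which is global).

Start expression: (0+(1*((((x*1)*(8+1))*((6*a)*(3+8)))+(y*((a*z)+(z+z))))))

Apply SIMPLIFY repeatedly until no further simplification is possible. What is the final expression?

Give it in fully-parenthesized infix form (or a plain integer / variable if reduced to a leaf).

Answer: (((x*9)*((6*a)*11))+(y*((a*z)+(z+z))))

Derivation:
Start: (0+(1*((((x*1)*(8+1))*((6*a)*(3+8)))+(y*((a*z)+(z+z))))))
Step 1: at root: (0+(1*((((x*1)*(8+1))*((6*a)*(3+8)))+(y*((a*z)+(z+z)))))) -> (1*((((x*1)*(8+1))*((6*a)*(3+8)))+(y*((a*z)+(z+z))))); overall: (0+(1*((((x*1)*(8+1))*((6*a)*(3+8)))+(y*((a*z)+(z+z)))))) -> (1*((((x*1)*(8+1))*((6*a)*(3+8)))+(y*((a*z)+(z+z)))))
Step 2: at root: (1*((((x*1)*(8+1))*((6*a)*(3+8)))+(y*((a*z)+(z+z))))) -> ((((x*1)*(8+1))*((6*a)*(3+8)))+(y*((a*z)+(z+z)))); overall: (1*((((x*1)*(8+1))*((6*a)*(3+8)))+(y*((a*z)+(z+z))))) -> ((((x*1)*(8+1))*((6*a)*(3+8)))+(y*((a*z)+(z+z))))
Step 3: at LLL: (x*1) -> x; overall: ((((x*1)*(8+1))*((6*a)*(3+8)))+(y*((a*z)+(z+z)))) -> (((x*(8+1))*((6*a)*(3+8)))+(y*((a*z)+(z+z))))
Step 4: at LLR: (8+1) -> 9; overall: (((x*(8+1))*((6*a)*(3+8)))+(y*((a*z)+(z+z)))) -> (((x*9)*((6*a)*(3+8)))+(y*((a*z)+(z+z))))
Step 5: at LRR: (3+8) -> 11; overall: (((x*9)*((6*a)*(3+8)))+(y*((a*z)+(z+z)))) -> (((x*9)*((6*a)*11))+(y*((a*z)+(z+z))))
Fixed point: (((x*9)*((6*a)*11))+(y*((a*z)+(z+z))))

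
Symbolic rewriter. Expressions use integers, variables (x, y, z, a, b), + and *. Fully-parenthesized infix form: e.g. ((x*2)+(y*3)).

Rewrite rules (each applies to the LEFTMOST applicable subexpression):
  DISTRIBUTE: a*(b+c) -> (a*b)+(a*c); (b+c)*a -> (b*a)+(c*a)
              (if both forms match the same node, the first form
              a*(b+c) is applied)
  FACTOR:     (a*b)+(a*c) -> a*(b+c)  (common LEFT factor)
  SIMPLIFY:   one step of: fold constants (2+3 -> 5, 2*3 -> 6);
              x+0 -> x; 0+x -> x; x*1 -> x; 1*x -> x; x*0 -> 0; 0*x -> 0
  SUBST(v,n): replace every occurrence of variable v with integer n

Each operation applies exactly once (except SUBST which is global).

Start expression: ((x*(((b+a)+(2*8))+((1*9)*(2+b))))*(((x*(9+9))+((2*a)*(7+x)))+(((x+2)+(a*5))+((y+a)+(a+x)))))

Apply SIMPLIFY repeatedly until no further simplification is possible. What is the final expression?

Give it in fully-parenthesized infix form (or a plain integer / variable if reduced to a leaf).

Start: ((x*(((b+a)+(2*8))+((1*9)*(2+b))))*(((x*(9+9))+((2*a)*(7+x)))+(((x+2)+(a*5))+((y+a)+(a+x)))))
Step 1: at LRLR: (2*8) -> 16; overall: ((x*(((b+a)+(2*8))+((1*9)*(2+b))))*(((x*(9+9))+((2*a)*(7+x)))+(((x+2)+(a*5))+((y+a)+(a+x))))) -> ((x*(((b+a)+16)+((1*9)*(2+b))))*(((x*(9+9))+((2*a)*(7+x)))+(((x+2)+(a*5))+((y+a)+(a+x)))))
Step 2: at LRRL: (1*9) -> 9; overall: ((x*(((b+a)+16)+((1*9)*(2+b))))*(((x*(9+9))+((2*a)*(7+x)))+(((x+2)+(a*5))+((y+a)+(a+x))))) -> ((x*(((b+a)+16)+(9*(2+b))))*(((x*(9+9))+((2*a)*(7+x)))+(((x+2)+(a*5))+((y+a)+(a+x)))))
Step 3: at RLLR: (9+9) -> 18; overall: ((x*(((b+a)+16)+(9*(2+b))))*(((x*(9+9))+((2*a)*(7+x)))+(((x+2)+(a*5))+((y+a)+(a+x))))) -> ((x*(((b+a)+16)+(9*(2+b))))*(((x*18)+((2*a)*(7+x)))+(((x+2)+(a*5))+((y+a)+(a+x)))))
Fixed point: ((x*(((b+a)+16)+(9*(2+b))))*(((x*18)+((2*a)*(7+x)))+(((x+2)+(a*5))+((y+a)+(a+x)))))

Answer: ((x*(((b+a)+16)+(9*(2+b))))*(((x*18)+((2*a)*(7+x)))+(((x+2)+(a*5))+((y+a)+(a+x)))))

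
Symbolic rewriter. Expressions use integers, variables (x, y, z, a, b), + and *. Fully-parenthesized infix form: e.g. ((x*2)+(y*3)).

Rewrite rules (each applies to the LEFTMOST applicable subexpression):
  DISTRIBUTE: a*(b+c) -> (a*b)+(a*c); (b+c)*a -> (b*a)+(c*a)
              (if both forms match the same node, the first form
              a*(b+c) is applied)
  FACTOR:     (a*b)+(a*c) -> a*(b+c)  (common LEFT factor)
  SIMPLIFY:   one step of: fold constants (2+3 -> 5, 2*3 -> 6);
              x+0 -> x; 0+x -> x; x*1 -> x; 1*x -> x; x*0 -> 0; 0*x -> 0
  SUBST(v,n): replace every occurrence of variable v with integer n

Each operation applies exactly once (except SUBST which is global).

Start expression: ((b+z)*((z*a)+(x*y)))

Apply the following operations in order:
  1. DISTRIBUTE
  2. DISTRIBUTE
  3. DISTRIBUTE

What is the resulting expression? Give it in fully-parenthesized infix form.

Answer: (((b*(z*a))+(z*(z*a)))+((b*(x*y))+(z*(x*y))))

Derivation:
Start: ((b+z)*((z*a)+(x*y)))
Apply DISTRIBUTE at root (target: ((b+z)*((z*a)+(x*y)))): ((b+z)*((z*a)+(x*y))) -> (((b+z)*(z*a))+((b+z)*(x*y)))
Apply DISTRIBUTE at L (target: ((b+z)*(z*a))): (((b+z)*(z*a))+((b+z)*(x*y))) -> (((b*(z*a))+(z*(z*a)))+((b+z)*(x*y)))
Apply DISTRIBUTE at R (target: ((b+z)*(x*y))): (((b*(z*a))+(z*(z*a)))+((b+z)*(x*y))) -> (((b*(z*a))+(z*(z*a)))+((b*(x*y))+(z*(x*y))))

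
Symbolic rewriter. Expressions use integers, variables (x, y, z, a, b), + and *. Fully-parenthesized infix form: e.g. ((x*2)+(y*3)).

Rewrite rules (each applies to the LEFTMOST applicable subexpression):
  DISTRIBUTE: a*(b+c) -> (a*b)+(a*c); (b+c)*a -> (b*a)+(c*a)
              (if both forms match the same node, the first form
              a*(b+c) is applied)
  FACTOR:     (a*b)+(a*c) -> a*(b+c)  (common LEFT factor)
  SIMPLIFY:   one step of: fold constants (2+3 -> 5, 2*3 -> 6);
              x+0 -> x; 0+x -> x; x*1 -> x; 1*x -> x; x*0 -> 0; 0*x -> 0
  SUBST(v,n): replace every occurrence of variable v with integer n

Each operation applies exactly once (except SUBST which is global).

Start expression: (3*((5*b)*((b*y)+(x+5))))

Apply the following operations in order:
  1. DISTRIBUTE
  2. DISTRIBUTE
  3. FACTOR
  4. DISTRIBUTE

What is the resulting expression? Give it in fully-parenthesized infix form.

Start: (3*((5*b)*((b*y)+(x+5))))
Apply DISTRIBUTE at R (target: ((5*b)*((b*y)+(x+5)))): (3*((5*b)*((b*y)+(x+5)))) -> (3*(((5*b)*(b*y))+((5*b)*(x+5))))
Apply DISTRIBUTE at root (target: (3*(((5*b)*(b*y))+((5*b)*(x+5))))): (3*(((5*b)*(b*y))+((5*b)*(x+5)))) -> ((3*((5*b)*(b*y)))+(3*((5*b)*(x+5))))
Apply FACTOR at root (target: ((3*((5*b)*(b*y)))+(3*((5*b)*(x+5))))): ((3*((5*b)*(b*y)))+(3*((5*b)*(x+5)))) -> (3*(((5*b)*(b*y))+((5*b)*(x+5))))
Apply DISTRIBUTE at root (target: (3*(((5*b)*(b*y))+((5*b)*(x+5))))): (3*(((5*b)*(b*y))+((5*b)*(x+5)))) -> ((3*((5*b)*(b*y)))+(3*((5*b)*(x+5))))

Answer: ((3*((5*b)*(b*y)))+(3*((5*b)*(x+5))))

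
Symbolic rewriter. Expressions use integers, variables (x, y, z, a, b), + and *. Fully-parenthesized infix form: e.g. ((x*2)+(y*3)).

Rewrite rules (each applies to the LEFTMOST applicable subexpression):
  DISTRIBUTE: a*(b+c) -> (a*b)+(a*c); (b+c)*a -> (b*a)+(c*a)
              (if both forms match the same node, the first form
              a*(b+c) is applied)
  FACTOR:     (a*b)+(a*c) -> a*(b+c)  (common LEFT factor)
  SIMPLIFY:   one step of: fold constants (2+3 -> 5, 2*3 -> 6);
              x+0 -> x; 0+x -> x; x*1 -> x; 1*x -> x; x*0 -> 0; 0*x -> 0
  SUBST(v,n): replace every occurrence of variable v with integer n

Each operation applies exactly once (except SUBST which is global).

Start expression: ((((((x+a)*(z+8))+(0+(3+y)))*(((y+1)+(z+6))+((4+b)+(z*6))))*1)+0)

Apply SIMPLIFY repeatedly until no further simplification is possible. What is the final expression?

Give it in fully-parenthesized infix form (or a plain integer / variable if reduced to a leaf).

Answer: ((((x+a)*(z+8))+(3+y))*(((y+1)+(z+6))+((4+b)+(z*6))))

Derivation:
Start: ((((((x+a)*(z+8))+(0+(3+y)))*(((y+1)+(z+6))+((4+b)+(z*6))))*1)+0)
Step 1: at root: ((((((x+a)*(z+8))+(0+(3+y)))*(((y+1)+(z+6))+((4+b)+(z*6))))*1)+0) -> (((((x+a)*(z+8))+(0+(3+y)))*(((y+1)+(z+6))+((4+b)+(z*6))))*1); overall: ((((((x+a)*(z+8))+(0+(3+y)))*(((y+1)+(z+6))+((4+b)+(z*6))))*1)+0) -> (((((x+a)*(z+8))+(0+(3+y)))*(((y+1)+(z+6))+((4+b)+(z*6))))*1)
Step 2: at root: (((((x+a)*(z+8))+(0+(3+y)))*(((y+1)+(z+6))+((4+b)+(z*6))))*1) -> ((((x+a)*(z+8))+(0+(3+y)))*(((y+1)+(z+6))+((4+b)+(z*6)))); overall: (((((x+a)*(z+8))+(0+(3+y)))*(((y+1)+(z+6))+((4+b)+(z*6))))*1) -> ((((x+a)*(z+8))+(0+(3+y)))*(((y+1)+(z+6))+((4+b)+(z*6))))
Step 3: at LR: (0+(3+y)) -> (3+y); overall: ((((x+a)*(z+8))+(0+(3+y)))*(((y+1)+(z+6))+((4+b)+(z*6)))) -> ((((x+a)*(z+8))+(3+y))*(((y+1)+(z+6))+((4+b)+(z*6))))
Fixed point: ((((x+a)*(z+8))+(3+y))*(((y+1)+(z+6))+((4+b)+(z*6))))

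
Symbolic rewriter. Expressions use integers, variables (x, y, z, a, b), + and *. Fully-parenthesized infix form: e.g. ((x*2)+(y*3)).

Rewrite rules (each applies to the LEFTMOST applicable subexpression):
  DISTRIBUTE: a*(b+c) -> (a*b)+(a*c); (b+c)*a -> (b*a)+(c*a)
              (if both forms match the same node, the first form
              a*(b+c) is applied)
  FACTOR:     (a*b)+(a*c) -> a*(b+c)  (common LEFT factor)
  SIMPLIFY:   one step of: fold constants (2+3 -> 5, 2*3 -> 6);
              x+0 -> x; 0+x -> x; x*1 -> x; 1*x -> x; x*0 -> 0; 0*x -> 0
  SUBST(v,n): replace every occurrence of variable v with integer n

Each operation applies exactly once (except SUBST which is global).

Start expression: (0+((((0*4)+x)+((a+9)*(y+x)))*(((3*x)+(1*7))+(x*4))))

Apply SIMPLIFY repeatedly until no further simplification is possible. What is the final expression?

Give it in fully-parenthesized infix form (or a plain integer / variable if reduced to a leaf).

Start: (0+((((0*4)+x)+((a+9)*(y+x)))*(((3*x)+(1*7))+(x*4))))
Step 1: at root: (0+((((0*4)+x)+((a+9)*(y+x)))*(((3*x)+(1*7))+(x*4)))) -> ((((0*4)+x)+((a+9)*(y+x)))*(((3*x)+(1*7))+(x*4))); overall: (0+((((0*4)+x)+((a+9)*(y+x)))*(((3*x)+(1*7))+(x*4)))) -> ((((0*4)+x)+((a+9)*(y+x)))*(((3*x)+(1*7))+(x*4)))
Step 2: at LLL: (0*4) -> 0; overall: ((((0*4)+x)+((a+9)*(y+x)))*(((3*x)+(1*7))+(x*4))) -> (((0+x)+((a+9)*(y+x)))*(((3*x)+(1*7))+(x*4)))
Step 3: at LL: (0+x) -> x; overall: (((0+x)+((a+9)*(y+x)))*(((3*x)+(1*7))+(x*4))) -> ((x+((a+9)*(y+x)))*(((3*x)+(1*7))+(x*4)))
Step 4: at RLR: (1*7) -> 7; overall: ((x+((a+9)*(y+x)))*(((3*x)+(1*7))+(x*4))) -> ((x+((a+9)*(y+x)))*(((3*x)+7)+(x*4)))
Fixed point: ((x+((a+9)*(y+x)))*(((3*x)+7)+(x*4)))

Answer: ((x+((a+9)*(y+x)))*(((3*x)+7)+(x*4)))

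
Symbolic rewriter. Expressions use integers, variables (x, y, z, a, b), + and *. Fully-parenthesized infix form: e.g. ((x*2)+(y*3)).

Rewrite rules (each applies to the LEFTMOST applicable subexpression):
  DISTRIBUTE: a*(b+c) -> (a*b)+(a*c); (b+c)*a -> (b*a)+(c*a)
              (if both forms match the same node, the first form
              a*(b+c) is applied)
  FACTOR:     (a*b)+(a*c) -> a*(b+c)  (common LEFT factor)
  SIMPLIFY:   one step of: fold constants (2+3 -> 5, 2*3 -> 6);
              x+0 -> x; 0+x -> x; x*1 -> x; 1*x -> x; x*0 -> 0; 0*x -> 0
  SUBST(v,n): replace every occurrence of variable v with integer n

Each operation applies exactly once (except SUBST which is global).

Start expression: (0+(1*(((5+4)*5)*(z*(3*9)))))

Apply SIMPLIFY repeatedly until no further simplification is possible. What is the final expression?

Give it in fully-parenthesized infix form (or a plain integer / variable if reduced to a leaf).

Answer: (45*(z*27))

Derivation:
Start: (0+(1*(((5+4)*5)*(z*(3*9)))))
Step 1: at root: (0+(1*(((5+4)*5)*(z*(3*9))))) -> (1*(((5+4)*5)*(z*(3*9)))); overall: (0+(1*(((5+4)*5)*(z*(3*9))))) -> (1*(((5+4)*5)*(z*(3*9))))
Step 2: at root: (1*(((5+4)*5)*(z*(3*9)))) -> (((5+4)*5)*(z*(3*9))); overall: (1*(((5+4)*5)*(z*(3*9)))) -> (((5+4)*5)*(z*(3*9)))
Step 3: at LL: (5+4) -> 9; overall: (((5+4)*5)*(z*(3*9))) -> ((9*5)*(z*(3*9)))
Step 4: at L: (9*5) -> 45; overall: ((9*5)*(z*(3*9))) -> (45*(z*(3*9)))
Step 5: at RR: (3*9) -> 27; overall: (45*(z*(3*9))) -> (45*(z*27))
Fixed point: (45*(z*27))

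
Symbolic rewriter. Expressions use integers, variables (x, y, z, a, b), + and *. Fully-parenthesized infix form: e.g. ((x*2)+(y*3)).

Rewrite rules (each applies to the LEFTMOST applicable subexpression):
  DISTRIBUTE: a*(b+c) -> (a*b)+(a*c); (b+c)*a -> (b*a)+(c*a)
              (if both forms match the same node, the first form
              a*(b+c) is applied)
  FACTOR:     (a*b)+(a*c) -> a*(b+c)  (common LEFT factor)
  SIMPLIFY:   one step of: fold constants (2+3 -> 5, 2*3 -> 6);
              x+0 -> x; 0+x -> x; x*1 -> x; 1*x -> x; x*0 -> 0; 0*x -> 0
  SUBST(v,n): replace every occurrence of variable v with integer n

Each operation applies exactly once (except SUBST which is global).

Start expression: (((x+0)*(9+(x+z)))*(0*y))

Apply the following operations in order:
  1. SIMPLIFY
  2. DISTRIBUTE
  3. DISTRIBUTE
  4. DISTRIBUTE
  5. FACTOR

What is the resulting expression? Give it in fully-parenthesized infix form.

Answer: (((x*9)*(0*y))+((x*(x+z))*(0*y)))

Derivation:
Start: (((x+0)*(9+(x+z)))*(0*y))
Apply SIMPLIFY at LL (target: (x+0)): (((x+0)*(9+(x+z)))*(0*y)) -> ((x*(9+(x+z)))*(0*y))
Apply DISTRIBUTE at L (target: (x*(9+(x+z)))): ((x*(9+(x+z)))*(0*y)) -> (((x*9)+(x*(x+z)))*(0*y))
Apply DISTRIBUTE at root (target: (((x*9)+(x*(x+z)))*(0*y))): (((x*9)+(x*(x+z)))*(0*y)) -> (((x*9)*(0*y))+((x*(x+z))*(0*y)))
Apply DISTRIBUTE at RL (target: (x*(x+z))): (((x*9)*(0*y))+((x*(x+z))*(0*y))) -> (((x*9)*(0*y))+(((x*x)+(x*z))*(0*y)))
Apply FACTOR at RL (target: ((x*x)+(x*z))): (((x*9)*(0*y))+(((x*x)+(x*z))*(0*y))) -> (((x*9)*(0*y))+((x*(x+z))*(0*y)))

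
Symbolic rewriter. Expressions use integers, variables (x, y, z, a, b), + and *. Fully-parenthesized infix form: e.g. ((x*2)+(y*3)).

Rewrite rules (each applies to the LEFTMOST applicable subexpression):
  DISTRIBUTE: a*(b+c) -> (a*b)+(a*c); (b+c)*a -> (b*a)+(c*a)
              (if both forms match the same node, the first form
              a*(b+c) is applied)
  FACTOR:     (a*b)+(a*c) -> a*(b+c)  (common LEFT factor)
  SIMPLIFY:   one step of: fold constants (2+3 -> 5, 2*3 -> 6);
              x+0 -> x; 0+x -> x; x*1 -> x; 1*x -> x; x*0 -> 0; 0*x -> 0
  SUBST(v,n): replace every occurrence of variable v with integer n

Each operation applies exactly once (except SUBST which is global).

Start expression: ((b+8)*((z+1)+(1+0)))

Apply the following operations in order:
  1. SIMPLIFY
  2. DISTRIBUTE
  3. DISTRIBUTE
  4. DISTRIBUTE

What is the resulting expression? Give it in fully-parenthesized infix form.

Answer: ((((b*z)+(8*z))+((b+8)*1))+((b+8)*1))

Derivation:
Start: ((b+8)*((z+1)+(1+0)))
Apply SIMPLIFY at RR (target: (1+0)): ((b+8)*((z+1)+(1+0))) -> ((b+8)*((z+1)+1))
Apply DISTRIBUTE at root (target: ((b+8)*((z+1)+1))): ((b+8)*((z+1)+1)) -> (((b+8)*(z+1))+((b+8)*1))
Apply DISTRIBUTE at L (target: ((b+8)*(z+1))): (((b+8)*(z+1))+((b+8)*1)) -> ((((b+8)*z)+((b+8)*1))+((b+8)*1))
Apply DISTRIBUTE at LL (target: ((b+8)*z)): ((((b+8)*z)+((b+8)*1))+((b+8)*1)) -> ((((b*z)+(8*z))+((b+8)*1))+((b+8)*1))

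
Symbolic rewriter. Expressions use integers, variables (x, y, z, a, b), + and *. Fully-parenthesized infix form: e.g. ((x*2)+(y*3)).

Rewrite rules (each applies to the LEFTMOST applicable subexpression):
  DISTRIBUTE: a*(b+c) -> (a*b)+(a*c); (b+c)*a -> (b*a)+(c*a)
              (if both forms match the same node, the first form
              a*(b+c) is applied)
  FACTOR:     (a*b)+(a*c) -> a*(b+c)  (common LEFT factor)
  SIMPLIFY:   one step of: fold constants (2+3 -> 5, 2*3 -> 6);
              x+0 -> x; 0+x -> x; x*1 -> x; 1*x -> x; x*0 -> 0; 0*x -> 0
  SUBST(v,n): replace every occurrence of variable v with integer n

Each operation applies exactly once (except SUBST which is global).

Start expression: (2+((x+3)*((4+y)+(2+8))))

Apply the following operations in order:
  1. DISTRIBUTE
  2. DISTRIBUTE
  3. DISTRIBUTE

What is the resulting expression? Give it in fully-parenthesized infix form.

Start: (2+((x+3)*((4+y)+(2+8))))
Apply DISTRIBUTE at R (target: ((x+3)*((4+y)+(2+8)))): (2+((x+3)*((4+y)+(2+8)))) -> (2+(((x+3)*(4+y))+((x+3)*(2+8))))
Apply DISTRIBUTE at RL (target: ((x+3)*(4+y))): (2+(((x+3)*(4+y))+((x+3)*(2+8)))) -> (2+((((x+3)*4)+((x+3)*y))+((x+3)*(2+8))))
Apply DISTRIBUTE at RLL (target: ((x+3)*4)): (2+((((x+3)*4)+((x+3)*y))+((x+3)*(2+8)))) -> (2+((((x*4)+(3*4))+((x+3)*y))+((x+3)*(2+8))))

Answer: (2+((((x*4)+(3*4))+((x+3)*y))+((x+3)*(2+8))))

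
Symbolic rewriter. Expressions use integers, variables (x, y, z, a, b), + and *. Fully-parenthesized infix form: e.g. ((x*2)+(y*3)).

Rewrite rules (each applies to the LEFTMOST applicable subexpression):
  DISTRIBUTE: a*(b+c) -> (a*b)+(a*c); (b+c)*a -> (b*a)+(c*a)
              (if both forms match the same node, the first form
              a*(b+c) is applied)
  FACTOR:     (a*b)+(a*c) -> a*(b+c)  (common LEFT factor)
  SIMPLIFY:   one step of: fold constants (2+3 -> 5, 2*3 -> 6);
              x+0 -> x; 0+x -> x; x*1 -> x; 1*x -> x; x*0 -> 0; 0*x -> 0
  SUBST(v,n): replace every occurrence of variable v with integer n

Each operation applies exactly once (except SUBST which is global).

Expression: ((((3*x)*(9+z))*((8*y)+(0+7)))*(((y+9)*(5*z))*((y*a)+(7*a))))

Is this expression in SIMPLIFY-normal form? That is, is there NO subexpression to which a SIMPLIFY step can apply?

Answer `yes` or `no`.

Answer: no

Derivation:
Expression: ((((3*x)*(9+z))*((8*y)+(0+7)))*(((y+9)*(5*z))*((y*a)+(7*a))))
Scanning for simplifiable subexpressions (pre-order)...
  at root: ((((3*x)*(9+z))*((8*y)+(0+7)))*(((y+9)*(5*z))*((y*a)+(7*a)))) (not simplifiable)
  at L: (((3*x)*(9+z))*((8*y)+(0+7))) (not simplifiable)
  at LL: ((3*x)*(9+z)) (not simplifiable)
  at LLL: (3*x) (not simplifiable)
  at LLR: (9+z) (not simplifiable)
  at LR: ((8*y)+(0+7)) (not simplifiable)
  at LRL: (8*y) (not simplifiable)
  at LRR: (0+7) (SIMPLIFIABLE)
  at R: (((y+9)*(5*z))*((y*a)+(7*a))) (not simplifiable)
  at RL: ((y+9)*(5*z)) (not simplifiable)
  at RLL: (y+9) (not simplifiable)
  at RLR: (5*z) (not simplifiable)
  at RR: ((y*a)+(7*a)) (not simplifiable)
  at RRL: (y*a) (not simplifiable)
  at RRR: (7*a) (not simplifiable)
Found simplifiable subexpr at path LRR: (0+7)
One SIMPLIFY step would give: ((((3*x)*(9+z))*((8*y)+7))*(((y+9)*(5*z))*((y*a)+(7*a))))
-> NOT in normal form.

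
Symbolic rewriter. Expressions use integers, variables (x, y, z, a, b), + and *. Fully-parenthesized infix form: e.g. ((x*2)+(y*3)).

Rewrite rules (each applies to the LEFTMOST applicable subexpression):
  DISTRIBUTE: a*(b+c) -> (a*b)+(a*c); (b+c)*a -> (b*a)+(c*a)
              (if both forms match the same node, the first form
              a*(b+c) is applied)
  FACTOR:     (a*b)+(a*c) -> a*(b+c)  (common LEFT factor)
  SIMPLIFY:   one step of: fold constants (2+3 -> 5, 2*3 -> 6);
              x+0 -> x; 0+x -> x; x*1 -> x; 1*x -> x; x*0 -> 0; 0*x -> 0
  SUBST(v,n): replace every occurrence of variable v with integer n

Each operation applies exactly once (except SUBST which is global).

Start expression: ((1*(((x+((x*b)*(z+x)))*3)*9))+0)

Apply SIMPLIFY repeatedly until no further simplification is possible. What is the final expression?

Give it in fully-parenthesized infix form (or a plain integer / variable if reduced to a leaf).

Answer: (((x+((x*b)*(z+x)))*3)*9)

Derivation:
Start: ((1*(((x+((x*b)*(z+x)))*3)*9))+0)
Step 1: at root: ((1*(((x+((x*b)*(z+x)))*3)*9))+0) -> (1*(((x+((x*b)*(z+x)))*3)*9)); overall: ((1*(((x+((x*b)*(z+x)))*3)*9))+0) -> (1*(((x+((x*b)*(z+x)))*3)*9))
Step 2: at root: (1*(((x+((x*b)*(z+x)))*3)*9)) -> (((x+((x*b)*(z+x)))*3)*9); overall: (1*(((x+((x*b)*(z+x)))*3)*9)) -> (((x+((x*b)*(z+x)))*3)*9)
Fixed point: (((x+((x*b)*(z+x)))*3)*9)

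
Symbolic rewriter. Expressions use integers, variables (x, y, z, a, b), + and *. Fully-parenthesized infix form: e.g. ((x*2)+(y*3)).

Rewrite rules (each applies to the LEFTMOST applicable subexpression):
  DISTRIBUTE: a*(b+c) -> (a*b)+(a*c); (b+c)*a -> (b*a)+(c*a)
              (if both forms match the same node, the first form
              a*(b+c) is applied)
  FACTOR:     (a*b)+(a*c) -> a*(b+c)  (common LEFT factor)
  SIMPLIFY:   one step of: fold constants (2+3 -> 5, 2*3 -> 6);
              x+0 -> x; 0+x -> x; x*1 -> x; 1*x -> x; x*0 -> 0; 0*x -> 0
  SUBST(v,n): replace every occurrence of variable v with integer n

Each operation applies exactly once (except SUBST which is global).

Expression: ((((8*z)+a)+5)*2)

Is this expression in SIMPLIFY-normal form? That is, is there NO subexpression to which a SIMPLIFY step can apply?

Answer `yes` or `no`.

Answer: yes

Derivation:
Expression: ((((8*z)+a)+5)*2)
Scanning for simplifiable subexpressions (pre-order)...
  at root: ((((8*z)+a)+5)*2) (not simplifiable)
  at L: (((8*z)+a)+5) (not simplifiable)
  at LL: ((8*z)+a) (not simplifiable)
  at LLL: (8*z) (not simplifiable)
Result: no simplifiable subexpression found -> normal form.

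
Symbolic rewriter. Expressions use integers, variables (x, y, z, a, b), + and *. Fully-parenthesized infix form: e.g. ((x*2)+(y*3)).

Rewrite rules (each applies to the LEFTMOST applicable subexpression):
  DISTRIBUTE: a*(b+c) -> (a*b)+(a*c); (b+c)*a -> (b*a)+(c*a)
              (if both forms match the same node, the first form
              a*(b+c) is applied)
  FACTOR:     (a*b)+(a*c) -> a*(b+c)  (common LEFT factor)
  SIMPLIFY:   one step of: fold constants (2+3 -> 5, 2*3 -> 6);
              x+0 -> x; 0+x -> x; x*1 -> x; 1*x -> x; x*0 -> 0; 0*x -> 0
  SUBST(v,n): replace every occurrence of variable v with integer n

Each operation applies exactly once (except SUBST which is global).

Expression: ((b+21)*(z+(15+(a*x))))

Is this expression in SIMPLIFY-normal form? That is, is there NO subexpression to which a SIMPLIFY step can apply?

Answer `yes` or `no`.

Expression: ((b+21)*(z+(15+(a*x))))
Scanning for simplifiable subexpressions (pre-order)...
  at root: ((b+21)*(z+(15+(a*x)))) (not simplifiable)
  at L: (b+21) (not simplifiable)
  at R: (z+(15+(a*x))) (not simplifiable)
  at RR: (15+(a*x)) (not simplifiable)
  at RRR: (a*x) (not simplifiable)
Result: no simplifiable subexpression found -> normal form.

Answer: yes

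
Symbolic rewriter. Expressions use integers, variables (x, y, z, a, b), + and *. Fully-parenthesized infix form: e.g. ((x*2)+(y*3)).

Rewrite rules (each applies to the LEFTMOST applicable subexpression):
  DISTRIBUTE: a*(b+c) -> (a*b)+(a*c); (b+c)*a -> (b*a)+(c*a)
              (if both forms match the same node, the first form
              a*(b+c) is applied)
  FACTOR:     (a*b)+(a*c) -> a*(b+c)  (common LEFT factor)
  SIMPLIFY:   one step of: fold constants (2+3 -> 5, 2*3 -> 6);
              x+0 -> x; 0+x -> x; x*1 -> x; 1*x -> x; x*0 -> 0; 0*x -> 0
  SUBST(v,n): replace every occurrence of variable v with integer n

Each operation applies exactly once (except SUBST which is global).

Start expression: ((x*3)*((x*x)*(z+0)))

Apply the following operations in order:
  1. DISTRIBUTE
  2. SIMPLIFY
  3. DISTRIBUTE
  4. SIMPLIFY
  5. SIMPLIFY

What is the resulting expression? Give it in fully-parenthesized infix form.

Start: ((x*3)*((x*x)*(z+0)))
Apply DISTRIBUTE at R (target: ((x*x)*(z+0))): ((x*3)*((x*x)*(z+0))) -> ((x*3)*(((x*x)*z)+((x*x)*0)))
Apply SIMPLIFY at RR (target: ((x*x)*0)): ((x*3)*(((x*x)*z)+((x*x)*0))) -> ((x*3)*(((x*x)*z)+0))
Apply DISTRIBUTE at root (target: ((x*3)*(((x*x)*z)+0))): ((x*3)*(((x*x)*z)+0)) -> (((x*3)*((x*x)*z))+((x*3)*0))
Apply SIMPLIFY at R (target: ((x*3)*0)): (((x*3)*((x*x)*z))+((x*3)*0)) -> (((x*3)*((x*x)*z))+0)
Apply SIMPLIFY at root (target: (((x*3)*((x*x)*z))+0)): (((x*3)*((x*x)*z))+0) -> ((x*3)*((x*x)*z))

Answer: ((x*3)*((x*x)*z))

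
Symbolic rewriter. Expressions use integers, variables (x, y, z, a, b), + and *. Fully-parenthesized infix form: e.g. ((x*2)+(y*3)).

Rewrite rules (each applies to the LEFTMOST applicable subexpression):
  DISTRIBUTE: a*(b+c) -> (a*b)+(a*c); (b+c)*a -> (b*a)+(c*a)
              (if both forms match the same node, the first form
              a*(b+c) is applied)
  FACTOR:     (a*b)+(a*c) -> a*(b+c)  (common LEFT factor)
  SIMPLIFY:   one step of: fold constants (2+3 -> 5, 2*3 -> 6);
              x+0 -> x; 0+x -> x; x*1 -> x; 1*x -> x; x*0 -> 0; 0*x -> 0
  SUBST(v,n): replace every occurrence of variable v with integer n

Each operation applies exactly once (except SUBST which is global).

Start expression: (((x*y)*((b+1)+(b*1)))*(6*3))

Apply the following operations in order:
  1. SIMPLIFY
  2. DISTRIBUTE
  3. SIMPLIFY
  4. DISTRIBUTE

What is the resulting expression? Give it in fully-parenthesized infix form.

Start: (((x*y)*((b+1)+(b*1)))*(6*3))
Apply SIMPLIFY at LRR (target: (b*1)): (((x*y)*((b+1)+(b*1)))*(6*3)) -> (((x*y)*((b+1)+b))*(6*3))
Apply DISTRIBUTE at L (target: ((x*y)*((b+1)+b))): (((x*y)*((b+1)+b))*(6*3)) -> ((((x*y)*(b+1))+((x*y)*b))*(6*3))
Apply SIMPLIFY at R (target: (6*3)): ((((x*y)*(b+1))+((x*y)*b))*(6*3)) -> ((((x*y)*(b+1))+((x*y)*b))*18)
Apply DISTRIBUTE at root (target: ((((x*y)*(b+1))+((x*y)*b))*18)): ((((x*y)*(b+1))+((x*y)*b))*18) -> ((((x*y)*(b+1))*18)+(((x*y)*b)*18))

Answer: ((((x*y)*(b+1))*18)+(((x*y)*b)*18))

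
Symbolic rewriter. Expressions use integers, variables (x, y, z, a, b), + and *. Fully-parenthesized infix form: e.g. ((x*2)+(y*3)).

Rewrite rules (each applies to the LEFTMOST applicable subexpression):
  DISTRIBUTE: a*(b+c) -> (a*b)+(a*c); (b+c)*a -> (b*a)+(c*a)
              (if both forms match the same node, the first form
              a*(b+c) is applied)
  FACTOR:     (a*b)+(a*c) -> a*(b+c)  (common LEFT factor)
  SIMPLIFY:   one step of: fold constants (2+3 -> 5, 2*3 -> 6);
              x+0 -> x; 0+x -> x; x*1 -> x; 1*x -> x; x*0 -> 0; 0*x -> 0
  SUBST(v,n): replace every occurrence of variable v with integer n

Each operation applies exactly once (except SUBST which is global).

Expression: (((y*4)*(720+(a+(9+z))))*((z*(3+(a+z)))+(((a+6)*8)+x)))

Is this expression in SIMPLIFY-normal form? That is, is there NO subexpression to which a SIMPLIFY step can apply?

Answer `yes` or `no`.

Answer: yes

Derivation:
Expression: (((y*4)*(720+(a+(9+z))))*((z*(3+(a+z)))+(((a+6)*8)+x)))
Scanning for simplifiable subexpressions (pre-order)...
  at root: (((y*4)*(720+(a+(9+z))))*((z*(3+(a+z)))+(((a+6)*8)+x))) (not simplifiable)
  at L: ((y*4)*(720+(a+(9+z)))) (not simplifiable)
  at LL: (y*4) (not simplifiable)
  at LR: (720+(a+(9+z))) (not simplifiable)
  at LRR: (a+(9+z)) (not simplifiable)
  at LRRR: (9+z) (not simplifiable)
  at R: ((z*(3+(a+z)))+(((a+6)*8)+x)) (not simplifiable)
  at RL: (z*(3+(a+z))) (not simplifiable)
  at RLR: (3+(a+z)) (not simplifiable)
  at RLRR: (a+z) (not simplifiable)
  at RR: (((a+6)*8)+x) (not simplifiable)
  at RRL: ((a+6)*8) (not simplifiable)
  at RRLL: (a+6) (not simplifiable)
Result: no simplifiable subexpression found -> normal form.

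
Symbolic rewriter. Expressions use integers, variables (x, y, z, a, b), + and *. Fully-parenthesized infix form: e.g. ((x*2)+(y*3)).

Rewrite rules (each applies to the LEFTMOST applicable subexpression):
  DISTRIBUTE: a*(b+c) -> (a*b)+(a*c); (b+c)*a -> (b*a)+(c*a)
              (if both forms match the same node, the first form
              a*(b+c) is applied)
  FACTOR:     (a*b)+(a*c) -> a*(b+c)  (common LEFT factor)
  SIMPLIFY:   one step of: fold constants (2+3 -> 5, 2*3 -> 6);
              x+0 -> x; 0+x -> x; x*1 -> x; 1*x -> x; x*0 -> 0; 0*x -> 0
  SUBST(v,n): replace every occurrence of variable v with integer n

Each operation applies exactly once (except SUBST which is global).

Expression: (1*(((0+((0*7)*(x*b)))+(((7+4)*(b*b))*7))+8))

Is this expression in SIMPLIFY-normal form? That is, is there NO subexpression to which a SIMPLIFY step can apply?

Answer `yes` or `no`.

Answer: no

Derivation:
Expression: (1*(((0+((0*7)*(x*b)))+(((7+4)*(b*b))*7))+8))
Scanning for simplifiable subexpressions (pre-order)...
  at root: (1*(((0+((0*7)*(x*b)))+(((7+4)*(b*b))*7))+8)) (SIMPLIFIABLE)
  at R: (((0+((0*7)*(x*b)))+(((7+4)*(b*b))*7))+8) (not simplifiable)
  at RL: ((0+((0*7)*(x*b)))+(((7+4)*(b*b))*7)) (not simplifiable)
  at RLL: (0+((0*7)*(x*b))) (SIMPLIFIABLE)
  at RLLR: ((0*7)*(x*b)) (not simplifiable)
  at RLLRL: (0*7) (SIMPLIFIABLE)
  at RLLRR: (x*b) (not simplifiable)
  at RLR: (((7+4)*(b*b))*7) (not simplifiable)
  at RLRL: ((7+4)*(b*b)) (not simplifiable)
  at RLRLL: (7+4) (SIMPLIFIABLE)
  at RLRLR: (b*b) (not simplifiable)
Found simplifiable subexpr at path root: (1*(((0+((0*7)*(x*b)))+(((7+4)*(b*b))*7))+8))
One SIMPLIFY step would give: (((0+((0*7)*(x*b)))+(((7+4)*(b*b))*7))+8)
-> NOT in normal form.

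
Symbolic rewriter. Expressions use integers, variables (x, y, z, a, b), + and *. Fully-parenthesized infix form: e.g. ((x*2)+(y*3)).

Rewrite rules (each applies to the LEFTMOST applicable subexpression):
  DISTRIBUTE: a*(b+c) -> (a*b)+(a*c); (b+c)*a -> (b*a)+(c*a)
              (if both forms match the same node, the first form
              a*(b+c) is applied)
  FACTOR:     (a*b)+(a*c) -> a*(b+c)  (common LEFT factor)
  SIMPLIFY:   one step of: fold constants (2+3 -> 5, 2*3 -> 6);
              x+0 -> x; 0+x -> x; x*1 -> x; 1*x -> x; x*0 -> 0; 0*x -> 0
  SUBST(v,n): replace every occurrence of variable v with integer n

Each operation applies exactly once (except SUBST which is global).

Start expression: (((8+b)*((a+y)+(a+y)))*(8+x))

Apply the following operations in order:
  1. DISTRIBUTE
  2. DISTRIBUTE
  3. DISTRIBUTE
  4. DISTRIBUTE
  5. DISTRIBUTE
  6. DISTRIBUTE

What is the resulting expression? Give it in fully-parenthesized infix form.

Answer: ((((((8*a)+(b*a))*8)+(((8+b)*y)*8))+(((8+b)*(a+y))*8))+(((8+b)*((a+y)+(a+y)))*x))

Derivation:
Start: (((8+b)*((a+y)+(a+y)))*(8+x))
Apply DISTRIBUTE at root (target: (((8+b)*((a+y)+(a+y)))*(8+x))): (((8+b)*((a+y)+(a+y)))*(8+x)) -> ((((8+b)*((a+y)+(a+y)))*8)+(((8+b)*((a+y)+(a+y)))*x))
Apply DISTRIBUTE at LL (target: ((8+b)*((a+y)+(a+y)))): ((((8+b)*((a+y)+(a+y)))*8)+(((8+b)*((a+y)+(a+y)))*x)) -> (((((8+b)*(a+y))+((8+b)*(a+y)))*8)+(((8+b)*((a+y)+(a+y)))*x))
Apply DISTRIBUTE at L (target: ((((8+b)*(a+y))+((8+b)*(a+y)))*8)): (((((8+b)*(a+y))+((8+b)*(a+y)))*8)+(((8+b)*((a+y)+(a+y)))*x)) -> (((((8+b)*(a+y))*8)+(((8+b)*(a+y))*8))+(((8+b)*((a+y)+(a+y)))*x))
Apply DISTRIBUTE at LLL (target: ((8+b)*(a+y))): (((((8+b)*(a+y))*8)+(((8+b)*(a+y))*8))+(((8+b)*((a+y)+(a+y)))*x)) -> ((((((8+b)*a)+((8+b)*y))*8)+(((8+b)*(a+y))*8))+(((8+b)*((a+y)+(a+y)))*x))
Apply DISTRIBUTE at LL (target: ((((8+b)*a)+((8+b)*y))*8)): ((((((8+b)*a)+((8+b)*y))*8)+(((8+b)*(a+y))*8))+(((8+b)*((a+y)+(a+y)))*x)) -> ((((((8+b)*a)*8)+(((8+b)*y)*8))+(((8+b)*(a+y))*8))+(((8+b)*((a+y)+(a+y)))*x))
Apply DISTRIBUTE at LLLL (target: ((8+b)*a)): ((((((8+b)*a)*8)+(((8+b)*y)*8))+(((8+b)*(a+y))*8))+(((8+b)*((a+y)+(a+y)))*x)) -> ((((((8*a)+(b*a))*8)+(((8+b)*y)*8))+(((8+b)*(a+y))*8))+(((8+b)*((a+y)+(a+y)))*x))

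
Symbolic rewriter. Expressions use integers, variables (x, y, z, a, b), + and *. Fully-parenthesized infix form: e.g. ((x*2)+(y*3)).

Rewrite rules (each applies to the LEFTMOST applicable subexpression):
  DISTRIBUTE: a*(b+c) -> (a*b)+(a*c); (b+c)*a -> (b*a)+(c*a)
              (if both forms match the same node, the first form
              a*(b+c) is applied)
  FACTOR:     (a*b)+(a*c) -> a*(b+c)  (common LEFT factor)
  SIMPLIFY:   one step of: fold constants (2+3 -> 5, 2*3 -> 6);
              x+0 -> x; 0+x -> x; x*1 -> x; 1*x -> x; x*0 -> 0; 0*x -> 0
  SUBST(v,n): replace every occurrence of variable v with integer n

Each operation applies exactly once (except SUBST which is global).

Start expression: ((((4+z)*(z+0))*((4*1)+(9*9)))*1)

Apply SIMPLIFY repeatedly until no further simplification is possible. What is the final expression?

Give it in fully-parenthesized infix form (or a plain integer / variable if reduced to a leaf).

Start: ((((4+z)*(z+0))*((4*1)+(9*9)))*1)
Step 1: at root: ((((4+z)*(z+0))*((4*1)+(9*9)))*1) -> (((4+z)*(z+0))*((4*1)+(9*9))); overall: ((((4+z)*(z+0))*((4*1)+(9*9)))*1) -> (((4+z)*(z+0))*((4*1)+(9*9)))
Step 2: at LR: (z+0) -> z; overall: (((4+z)*(z+0))*((4*1)+(9*9))) -> (((4+z)*z)*((4*1)+(9*9)))
Step 3: at RL: (4*1) -> 4; overall: (((4+z)*z)*((4*1)+(9*9))) -> (((4+z)*z)*(4+(9*9)))
Step 4: at RR: (9*9) -> 81; overall: (((4+z)*z)*(4+(9*9))) -> (((4+z)*z)*(4+81))
Step 5: at R: (4+81) -> 85; overall: (((4+z)*z)*(4+81)) -> (((4+z)*z)*85)
Fixed point: (((4+z)*z)*85)

Answer: (((4+z)*z)*85)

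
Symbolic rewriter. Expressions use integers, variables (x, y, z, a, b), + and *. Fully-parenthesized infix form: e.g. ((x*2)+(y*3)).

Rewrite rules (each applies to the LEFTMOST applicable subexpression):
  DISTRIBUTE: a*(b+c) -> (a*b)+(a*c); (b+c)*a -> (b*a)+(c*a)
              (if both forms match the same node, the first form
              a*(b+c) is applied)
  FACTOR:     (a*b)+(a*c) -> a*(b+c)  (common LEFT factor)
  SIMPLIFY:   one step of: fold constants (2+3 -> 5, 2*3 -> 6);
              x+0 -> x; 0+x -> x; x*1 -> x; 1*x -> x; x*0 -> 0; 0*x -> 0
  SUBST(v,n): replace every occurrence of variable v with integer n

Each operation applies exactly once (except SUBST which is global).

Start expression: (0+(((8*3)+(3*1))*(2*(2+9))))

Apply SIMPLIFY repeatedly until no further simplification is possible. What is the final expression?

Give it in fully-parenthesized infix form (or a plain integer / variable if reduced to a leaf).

Start: (0+(((8*3)+(3*1))*(2*(2+9))))
Step 1: at root: (0+(((8*3)+(3*1))*(2*(2+9)))) -> (((8*3)+(3*1))*(2*(2+9))); overall: (0+(((8*3)+(3*1))*(2*(2+9)))) -> (((8*3)+(3*1))*(2*(2+9)))
Step 2: at LL: (8*3) -> 24; overall: (((8*3)+(3*1))*(2*(2+9))) -> ((24+(3*1))*(2*(2+9)))
Step 3: at LR: (3*1) -> 3; overall: ((24+(3*1))*(2*(2+9))) -> ((24+3)*(2*(2+9)))
Step 4: at L: (24+3) -> 27; overall: ((24+3)*(2*(2+9))) -> (27*(2*(2+9)))
Step 5: at RR: (2+9) -> 11; overall: (27*(2*(2+9))) -> (27*(2*11))
Step 6: at R: (2*11) -> 22; overall: (27*(2*11)) -> (27*22)
Step 7: at root: (27*22) -> 594; overall: (27*22) -> 594
Fixed point: 594

Answer: 594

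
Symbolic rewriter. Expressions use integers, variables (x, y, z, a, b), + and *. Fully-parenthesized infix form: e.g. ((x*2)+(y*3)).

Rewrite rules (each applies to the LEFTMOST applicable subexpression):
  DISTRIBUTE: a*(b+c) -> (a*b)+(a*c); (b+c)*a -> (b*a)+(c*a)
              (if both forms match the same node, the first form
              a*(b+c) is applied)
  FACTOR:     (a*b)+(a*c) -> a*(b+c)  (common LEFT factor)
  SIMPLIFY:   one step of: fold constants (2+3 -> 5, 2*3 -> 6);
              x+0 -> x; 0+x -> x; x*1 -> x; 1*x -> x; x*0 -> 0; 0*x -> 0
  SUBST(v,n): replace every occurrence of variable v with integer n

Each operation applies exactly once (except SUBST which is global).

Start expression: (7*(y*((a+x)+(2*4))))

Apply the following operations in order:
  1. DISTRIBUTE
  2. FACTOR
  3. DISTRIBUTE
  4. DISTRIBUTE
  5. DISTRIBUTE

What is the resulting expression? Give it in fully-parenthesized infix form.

Start: (7*(y*((a+x)+(2*4))))
Apply DISTRIBUTE at R (target: (y*((a+x)+(2*4)))): (7*(y*((a+x)+(2*4)))) -> (7*((y*(a+x))+(y*(2*4))))
Apply FACTOR at R (target: ((y*(a+x))+(y*(2*4)))): (7*((y*(a+x))+(y*(2*4)))) -> (7*(y*((a+x)+(2*4))))
Apply DISTRIBUTE at R (target: (y*((a+x)+(2*4)))): (7*(y*((a+x)+(2*4)))) -> (7*((y*(a+x))+(y*(2*4))))
Apply DISTRIBUTE at root (target: (7*((y*(a+x))+(y*(2*4))))): (7*((y*(a+x))+(y*(2*4)))) -> ((7*(y*(a+x)))+(7*(y*(2*4))))
Apply DISTRIBUTE at LR (target: (y*(a+x))): ((7*(y*(a+x)))+(7*(y*(2*4)))) -> ((7*((y*a)+(y*x)))+(7*(y*(2*4))))

Answer: ((7*((y*a)+(y*x)))+(7*(y*(2*4))))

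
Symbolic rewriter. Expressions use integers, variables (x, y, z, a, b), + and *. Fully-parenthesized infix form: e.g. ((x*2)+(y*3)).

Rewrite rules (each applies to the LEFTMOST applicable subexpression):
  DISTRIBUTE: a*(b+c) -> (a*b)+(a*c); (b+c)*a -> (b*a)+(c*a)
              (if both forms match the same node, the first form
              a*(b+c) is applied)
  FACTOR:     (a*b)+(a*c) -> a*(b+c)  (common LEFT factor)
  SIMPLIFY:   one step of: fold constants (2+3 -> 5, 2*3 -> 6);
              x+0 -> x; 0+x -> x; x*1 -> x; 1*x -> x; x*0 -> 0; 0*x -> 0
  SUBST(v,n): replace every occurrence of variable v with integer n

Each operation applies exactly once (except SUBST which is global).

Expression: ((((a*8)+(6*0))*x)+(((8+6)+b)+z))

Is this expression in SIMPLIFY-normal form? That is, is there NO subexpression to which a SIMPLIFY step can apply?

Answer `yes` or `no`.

Answer: no

Derivation:
Expression: ((((a*8)+(6*0))*x)+(((8+6)+b)+z))
Scanning for simplifiable subexpressions (pre-order)...
  at root: ((((a*8)+(6*0))*x)+(((8+6)+b)+z)) (not simplifiable)
  at L: (((a*8)+(6*0))*x) (not simplifiable)
  at LL: ((a*8)+(6*0)) (not simplifiable)
  at LLL: (a*8) (not simplifiable)
  at LLR: (6*0) (SIMPLIFIABLE)
  at R: (((8+6)+b)+z) (not simplifiable)
  at RL: ((8+6)+b) (not simplifiable)
  at RLL: (8+6) (SIMPLIFIABLE)
Found simplifiable subexpr at path LLR: (6*0)
One SIMPLIFY step would give: ((((a*8)+0)*x)+(((8+6)+b)+z))
-> NOT in normal form.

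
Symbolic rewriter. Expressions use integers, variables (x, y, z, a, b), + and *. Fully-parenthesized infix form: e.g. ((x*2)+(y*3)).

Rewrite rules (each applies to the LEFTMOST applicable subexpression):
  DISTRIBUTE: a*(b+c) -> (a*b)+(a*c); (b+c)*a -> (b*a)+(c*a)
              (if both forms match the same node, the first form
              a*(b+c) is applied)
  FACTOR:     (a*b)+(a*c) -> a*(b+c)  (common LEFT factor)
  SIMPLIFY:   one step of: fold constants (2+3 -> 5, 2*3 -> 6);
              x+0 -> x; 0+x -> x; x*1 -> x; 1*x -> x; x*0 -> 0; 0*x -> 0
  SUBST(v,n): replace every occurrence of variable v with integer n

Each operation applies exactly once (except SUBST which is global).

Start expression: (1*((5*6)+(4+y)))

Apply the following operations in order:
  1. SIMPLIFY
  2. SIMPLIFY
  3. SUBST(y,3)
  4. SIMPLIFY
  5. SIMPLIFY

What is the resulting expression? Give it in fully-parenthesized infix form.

Answer: 37

Derivation:
Start: (1*((5*6)+(4+y)))
Apply SIMPLIFY at root (target: (1*((5*6)+(4+y)))): (1*((5*6)+(4+y))) -> ((5*6)+(4+y))
Apply SIMPLIFY at L (target: (5*6)): ((5*6)+(4+y)) -> (30+(4+y))
Apply SUBST(y,3): (30+(4+y)) -> (30+(4+3))
Apply SIMPLIFY at R (target: (4+3)): (30+(4+3)) -> (30+7)
Apply SIMPLIFY at root (target: (30+7)): (30+7) -> 37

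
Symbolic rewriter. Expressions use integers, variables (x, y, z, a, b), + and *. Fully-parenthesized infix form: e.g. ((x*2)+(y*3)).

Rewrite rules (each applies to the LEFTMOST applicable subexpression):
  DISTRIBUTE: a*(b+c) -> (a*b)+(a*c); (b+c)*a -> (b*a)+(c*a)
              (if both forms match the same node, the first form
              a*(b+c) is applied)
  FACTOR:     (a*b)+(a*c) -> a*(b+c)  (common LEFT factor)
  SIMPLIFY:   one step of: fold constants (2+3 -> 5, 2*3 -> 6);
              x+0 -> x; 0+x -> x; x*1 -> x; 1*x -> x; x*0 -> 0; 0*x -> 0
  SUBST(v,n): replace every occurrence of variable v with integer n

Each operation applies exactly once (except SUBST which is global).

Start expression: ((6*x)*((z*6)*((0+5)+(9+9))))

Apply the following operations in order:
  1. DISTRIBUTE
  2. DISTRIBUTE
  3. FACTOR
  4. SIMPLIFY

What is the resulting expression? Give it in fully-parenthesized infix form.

Start: ((6*x)*((z*6)*((0+5)+(9+9))))
Apply DISTRIBUTE at R (target: ((z*6)*((0+5)+(9+9)))): ((6*x)*((z*6)*((0+5)+(9+9)))) -> ((6*x)*(((z*6)*(0+5))+((z*6)*(9+9))))
Apply DISTRIBUTE at root (target: ((6*x)*(((z*6)*(0+5))+((z*6)*(9+9))))): ((6*x)*(((z*6)*(0+5))+((z*6)*(9+9)))) -> (((6*x)*((z*6)*(0+5)))+((6*x)*((z*6)*(9+9))))
Apply FACTOR at root (target: (((6*x)*((z*6)*(0+5)))+((6*x)*((z*6)*(9+9))))): (((6*x)*((z*6)*(0+5)))+((6*x)*((z*6)*(9+9)))) -> ((6*x)*(((z*6)*(0+5))+((z*6)*(9+9))))
Apply SIMPLIFY at RLR (target: (0+5)): ((6*x)*(((z*6)*(0+5))+((z*6)*(9+9)))) -> ((6*x)*(((z*6)*5)+((z*6)*(9+9))))

Answer: ((6*x)*(((z*6)*5)+((z*6)*(9+9))))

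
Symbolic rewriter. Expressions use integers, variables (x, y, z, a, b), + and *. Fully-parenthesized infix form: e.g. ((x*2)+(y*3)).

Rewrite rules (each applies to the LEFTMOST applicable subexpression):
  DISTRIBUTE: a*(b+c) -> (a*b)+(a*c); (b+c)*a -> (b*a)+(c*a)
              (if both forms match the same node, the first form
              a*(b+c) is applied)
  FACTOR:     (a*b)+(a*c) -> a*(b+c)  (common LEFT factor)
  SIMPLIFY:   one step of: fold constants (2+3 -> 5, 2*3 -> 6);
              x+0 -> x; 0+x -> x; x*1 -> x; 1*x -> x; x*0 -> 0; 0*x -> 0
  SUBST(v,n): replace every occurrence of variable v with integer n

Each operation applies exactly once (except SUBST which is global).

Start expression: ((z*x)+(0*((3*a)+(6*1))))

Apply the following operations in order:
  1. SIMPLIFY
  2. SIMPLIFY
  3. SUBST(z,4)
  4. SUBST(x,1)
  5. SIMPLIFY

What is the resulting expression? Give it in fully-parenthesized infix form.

Answer: 4

Derivation:
Start: ((z*x)+(0*((3*a)+(6*1))))
Apply SIMPLIFY at R (target: (0*((3*a)+(6*1)))): ((z*x)+(0*((3*a)+(6*1)))) -> ((z*x)+0)
Apply SIMPLIFY at root (target: ((z*x)+0)): ((z*x)+0) -> (z*x)
Apply SUBST(z,4): (z*x) -> (4*x)
Apply SUBST(x,1): (4*x) -> (4*1)
Apply SIMPLIFY at root (target: (4*1)): (4*1) -> 4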